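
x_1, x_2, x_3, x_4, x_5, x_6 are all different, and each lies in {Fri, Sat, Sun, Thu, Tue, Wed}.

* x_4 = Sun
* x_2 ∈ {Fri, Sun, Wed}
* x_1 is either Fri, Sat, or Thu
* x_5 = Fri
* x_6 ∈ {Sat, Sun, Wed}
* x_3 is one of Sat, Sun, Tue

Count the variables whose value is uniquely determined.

6

x_4's domain is down to {Sun}, so x_4 = Sun. Strike Sun from x_2, x_3, x_6.
x_5 must be Fri (only option left). Remove Fri from x_1, x_2.
That leaves x_2 = Wed. Strike Wed from x_6.
x_6's domain is down to {Sat}, so x_6 = Sat. Remove Sat from x_1, x_3.
That leaves x_1 = Thu.
x_3 has just one choice, so x_3 = Tue.
Every variable is fixed: x_1=Thu, x_2=Wed, x_3=Tue, x_4=Sun, x_5=Fri, x_6=Sat. That makes 6.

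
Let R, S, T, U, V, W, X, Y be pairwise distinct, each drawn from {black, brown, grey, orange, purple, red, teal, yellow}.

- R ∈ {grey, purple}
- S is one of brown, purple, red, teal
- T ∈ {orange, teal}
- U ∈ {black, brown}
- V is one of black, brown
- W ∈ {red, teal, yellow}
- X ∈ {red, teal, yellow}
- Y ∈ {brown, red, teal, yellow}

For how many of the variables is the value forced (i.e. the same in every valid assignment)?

3

The 8 variables draw from only 8 values {black, brown, grey, orange, purple, red, teal, yellow}, so each is used; only R can be grey, hence R = grey.
The 7 still-open variables together cover exactly {black, brown, orange, purple, red, teal, yellow} — 7 values for 7 variables — and orange appears only in T's list, so T = orange.
The 6 still-open variables draw from only 6 values {black, brown, purple, red, teal, yellow}, so each is used; only S can be purple, hence S = purple.
U and V between them cover only {black, brown} — a naked pair. Remove those values from Y.
Determined: R=grey, S=purple, T=orange. The other variables each still have more than one consistent value. That makes 3.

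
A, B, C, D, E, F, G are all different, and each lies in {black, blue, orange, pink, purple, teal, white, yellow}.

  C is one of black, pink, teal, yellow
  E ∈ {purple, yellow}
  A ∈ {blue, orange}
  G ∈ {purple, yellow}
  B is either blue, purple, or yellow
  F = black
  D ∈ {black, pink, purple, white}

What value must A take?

orange

F must be black (only option left). Strike black from C, D.
E and G between them cover only {purple, yellow} — a naked pair. Remove those values from B, C, D.
B must be blue (only option left). Eliminate blue elsewhere: A.
So A = orange.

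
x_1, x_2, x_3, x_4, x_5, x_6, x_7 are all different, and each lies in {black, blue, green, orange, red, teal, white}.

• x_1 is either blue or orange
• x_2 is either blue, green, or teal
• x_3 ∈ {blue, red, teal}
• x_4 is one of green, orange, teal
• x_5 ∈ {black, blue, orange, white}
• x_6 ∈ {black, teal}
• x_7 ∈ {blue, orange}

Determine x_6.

The 7 variables draw from only 7 values {black, blue, green, orange, red, teal, white}, so each is used; only x_3 can be red, hence x_3 = red.
The 6 still-open variables together cover exactly {black, blue, green, orange, teal, white} — 6 values for 6 variables — and white appears only in x_5's list, so x_5 = white.
The 5 still-open variables draw from only 5 values {black, blue, green, orange, teal}, so each is used; only x_6 can be black, hence x_6 = black.

black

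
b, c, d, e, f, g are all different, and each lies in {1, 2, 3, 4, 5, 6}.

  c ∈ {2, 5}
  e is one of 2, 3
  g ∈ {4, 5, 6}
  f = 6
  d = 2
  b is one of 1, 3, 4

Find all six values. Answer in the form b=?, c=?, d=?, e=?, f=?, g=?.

d's domain is down to {2}, so d = 2. Eliminate 2 elsewhere: c, e.
e has just one choice, so e = 3. Remove 3 from b.
f's domain is down to {6}, so f = 6. Strike 6 from g.
c must be 5 (only option left). Strike 5 from g.
g has just one choice, so g = 4. Remove 4 from b.
b must be 1 (only option left).

b=1, c=5, d=2, e=3, f=6, g=4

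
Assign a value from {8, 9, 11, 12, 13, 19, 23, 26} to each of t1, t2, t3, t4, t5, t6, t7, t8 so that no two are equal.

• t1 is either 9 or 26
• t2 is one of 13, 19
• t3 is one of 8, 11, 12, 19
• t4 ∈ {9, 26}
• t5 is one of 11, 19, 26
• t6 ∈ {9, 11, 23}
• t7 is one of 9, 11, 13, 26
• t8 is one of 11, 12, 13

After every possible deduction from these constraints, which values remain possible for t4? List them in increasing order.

The 8 variables together cover exactly {8, 9, 11, 12, 13, 19, 23, 26} — 8 values for 8 variables — and 8 appears only in t3's list, so t3 = 8.
The 7 still-open variables together cover exactly {9, 11, 12, 13, 19, 23, 26} — 7 values for 7 variables — and 12 appears only in t8's list, so t8 = 12.
Among the 6 still-open variables, 23 fits only t6 (and all 6 values in {9, 11, 13, 19, 23, 26} must be used), so t6 = 23.
t1 and t4 share exactly the 2 values {9, 26}; by pigeonhole those values go to them, so strike 9, 26 from t5, t7.
No further eliminations apply; t4 can still be any of 9, 26.

9, 26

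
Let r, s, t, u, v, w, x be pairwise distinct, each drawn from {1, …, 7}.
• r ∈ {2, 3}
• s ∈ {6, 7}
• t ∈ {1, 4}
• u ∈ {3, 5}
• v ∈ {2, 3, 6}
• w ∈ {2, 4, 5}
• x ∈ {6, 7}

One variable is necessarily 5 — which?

u

Among the 7 variables, 1 fits only t (and all 7 values in {1, 2, 3, 4, 5, 6, 7} must be used), so t = 1.
The 6 still-open variables together cover exactly {2, 3, 4, 5, 6, 7} — 6 values for 6 variables — and 4 appears only in w's list, so w = 4.
Among the 5 still-open variables, 5 fits only u (and all 5 values in {2, 3, 5, 6, 7} must be used), so u = 5.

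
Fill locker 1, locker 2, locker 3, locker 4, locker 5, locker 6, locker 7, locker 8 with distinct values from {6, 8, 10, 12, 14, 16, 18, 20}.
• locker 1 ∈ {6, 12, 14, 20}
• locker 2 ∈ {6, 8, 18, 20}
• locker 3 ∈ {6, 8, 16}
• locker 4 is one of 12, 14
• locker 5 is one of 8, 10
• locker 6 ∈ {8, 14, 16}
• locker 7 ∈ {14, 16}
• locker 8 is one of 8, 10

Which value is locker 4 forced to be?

The 8 variables draw from only 8 values {6, 8, 10, 12, 14, 16, 18, 20}, so each is used; only locker 2 can be 18, hence locker 2 = 18.
The 7 still-open variables together cover exactly {6, 8, 10, 12, 14, 16, 20} — 7 values for 7 variables — and 20 appears only in locker 1's list, so locker 1 = 20.
The 6 still-open variables together cover exactly {6, 8, 10, 12, 14, 16} — 6 values for 6 variables — and 6 appears only in locker 3's list, so locker 3 = 6.
The 5 still-open variables draw from only 5 values {8, 10, 12, 14, 16}, so each is used; only locker 4 can be 12, hence locker 4 = 12.

12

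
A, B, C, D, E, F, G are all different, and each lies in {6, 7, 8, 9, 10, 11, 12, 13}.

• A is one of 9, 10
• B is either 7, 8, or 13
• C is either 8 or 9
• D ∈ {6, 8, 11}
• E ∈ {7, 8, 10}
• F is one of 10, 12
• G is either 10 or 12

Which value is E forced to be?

F and G share exactly the 2 values {10, 12}; by pigeonhole those values go to them, so strike 10, 12 from A, E.
A must be 9 (only option left). So C can't be 9.
That leaves C = 8. Eliminate 8 elsewhere: B, D, E.
So E = 7.

7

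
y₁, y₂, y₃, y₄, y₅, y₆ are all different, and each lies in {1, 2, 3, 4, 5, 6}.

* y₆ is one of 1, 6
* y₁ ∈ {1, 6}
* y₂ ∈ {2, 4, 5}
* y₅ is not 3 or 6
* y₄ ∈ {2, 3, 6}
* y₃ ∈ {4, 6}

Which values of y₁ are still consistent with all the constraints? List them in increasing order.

Among the 6 variables, 3 fits only y₄ (and all 6 values in {1, 2, 3, 4, 5, 6} must be used), so y₄ = 3.
y₁ and y₆ between them cover only {1, 6} — a naked pair. Remove those values from y₃, y₅.
y₃ must be 4 (only option left). Strike 4 from y₂, y₅.
No further eliminations apply; y₁ can still be any of 1, 6.

1, 6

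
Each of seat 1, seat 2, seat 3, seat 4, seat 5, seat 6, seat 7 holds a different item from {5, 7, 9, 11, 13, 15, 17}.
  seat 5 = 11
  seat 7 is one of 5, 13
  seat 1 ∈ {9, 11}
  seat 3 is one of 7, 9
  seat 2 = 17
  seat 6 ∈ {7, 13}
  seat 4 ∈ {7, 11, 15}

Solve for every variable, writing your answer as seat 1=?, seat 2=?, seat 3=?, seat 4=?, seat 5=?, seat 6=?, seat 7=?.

seat 1=9, seat 2=17, seat 3=7, seat 4=15, seat 5=11, seat 6=13, seat 7=5

seat 2 has just one choice, so seat 2 = 17.
seat 5's domain is down to {11}, so seat 5 = 11. Eliminate 11 elsewhere: seat 1, seat 4.
That leaves seat 1 = 9. Eliminate 9 elsewhere: seat 3.
seat 3's domain is down to {7}, so seat 3 = 7. Strike 7 from seat 4, seat 6.
seat 4 must be 15 (only option left).
seat 6's domain is down to {13}, so seat 6 = 13. So seat 7 can't be 13.
seat 7 must be 5 (only option left).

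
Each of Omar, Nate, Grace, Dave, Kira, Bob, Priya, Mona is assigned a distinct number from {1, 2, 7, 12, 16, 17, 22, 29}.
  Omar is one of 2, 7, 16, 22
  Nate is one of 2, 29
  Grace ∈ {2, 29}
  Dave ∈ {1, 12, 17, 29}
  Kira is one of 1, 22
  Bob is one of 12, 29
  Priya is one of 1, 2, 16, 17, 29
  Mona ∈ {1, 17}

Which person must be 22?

Kira

Among the 8 variables, 7 fits only Omar (and all 8 values in {1, 2, 7, 12, 16, 17, 22, 29} must be used), so Omar = 7.
Among the 7 still-open variables, 16 fits only Priya (and all 7 values in {1, 2, 12, 16, 17, 22, 29} must be used), so Priya = 16.
Among the 6 still-open variables, 22 fits only Kira (and all 6 values in {1, 2, 12, 17, 22, 29} must be used), so Kira = 22.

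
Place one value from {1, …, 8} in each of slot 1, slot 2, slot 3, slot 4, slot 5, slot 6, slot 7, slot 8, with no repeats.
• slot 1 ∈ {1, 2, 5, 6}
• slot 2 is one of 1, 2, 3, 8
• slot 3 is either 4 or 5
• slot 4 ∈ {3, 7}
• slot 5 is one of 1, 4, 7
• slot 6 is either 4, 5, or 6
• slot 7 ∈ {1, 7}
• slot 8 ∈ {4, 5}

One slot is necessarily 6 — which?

The 8 variables draw from only 8 values {1, 2, 3, 4, 5, 6, 7, 8}, so each is used; only slot 2 can be 8, hence slot 2 = 8.
The 7 still-open variables together cover exactly {1, 2, 3, 4, 5, 6, 7} — 7 values for 7 variables — and 2 appears only in slot 1's list, so slot 1 = 2.
The 6 still-open variables draw from only 6 values {1, 3, 4, 5, 6, 7}, so each is used; only slot 4 can be 3, hence slot 4 = 3.
The 5 still-open variables draw from only 5 values {1, 4, 5, 6, 7}, so each is used; only slot 6 can be 6, hence slot 6 = 6.

slot 6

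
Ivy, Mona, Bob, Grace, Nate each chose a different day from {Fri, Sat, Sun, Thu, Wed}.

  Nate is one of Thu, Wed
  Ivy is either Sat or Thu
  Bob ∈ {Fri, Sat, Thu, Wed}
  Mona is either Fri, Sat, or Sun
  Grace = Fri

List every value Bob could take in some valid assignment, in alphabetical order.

Sat, Thu, Wed

Grace's domain is down to {Fri}, so Grace = Fri. So Mona, Bob can't be Fri.
The 4 still-open variables together cover exactly {Sat, Sun, Thu, Wed} — 4 values for 4 variables — and Sun appears only in Mona's list, so Mona = Sun.
No further eliminations apply; Bob can still be any of Sat, Thu, Wed.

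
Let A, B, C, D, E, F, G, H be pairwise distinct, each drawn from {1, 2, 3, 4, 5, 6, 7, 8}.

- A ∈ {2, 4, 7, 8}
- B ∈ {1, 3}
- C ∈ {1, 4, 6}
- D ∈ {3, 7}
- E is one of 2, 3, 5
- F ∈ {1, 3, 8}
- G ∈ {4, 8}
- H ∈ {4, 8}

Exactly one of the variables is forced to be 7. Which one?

Among the 8 variables, 5 fits only E (and all 8 values in {1, 2, 3, 4, 5, 6, 7, 8} must be used), so E = 5.
The 7 still-open variables together cover exactly {1, 2, 3, 4, 6, 7, 8} — 7 values for 7 variables — and 2 appears only in A's list, so A = 2.
The 6 still-open variables together cover exactly {1, 3, 4, 6, 7, 8} — 6 values for 6 variables — and 6 appears only in C's list, so C = 6.
The 5 still-open variables draw from only 5 values {1, 3, 4, 7, 8}, so each is used; only D can be 7, hence D = 7.

D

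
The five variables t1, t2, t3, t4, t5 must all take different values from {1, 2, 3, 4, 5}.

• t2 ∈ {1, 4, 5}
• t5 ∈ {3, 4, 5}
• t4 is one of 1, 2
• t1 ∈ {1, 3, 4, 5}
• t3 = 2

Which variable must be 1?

t3's domain is down to {2}, so t3 = 2. Remove 2 from t4.
So 1 goes to t4.

t4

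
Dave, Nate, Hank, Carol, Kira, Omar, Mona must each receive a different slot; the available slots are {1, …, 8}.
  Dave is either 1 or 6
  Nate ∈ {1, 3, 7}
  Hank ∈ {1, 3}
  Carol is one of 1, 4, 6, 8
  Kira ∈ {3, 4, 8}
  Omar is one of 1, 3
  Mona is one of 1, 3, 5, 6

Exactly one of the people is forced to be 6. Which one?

The 7 variables together cover exactly {1, 3, 4, 5, 6, 7, 8} — 7 values for 7 variables — and 5 appears only in Mona's list, so Mona = 5.
The 6 still-open variables together cover exactly {1, 3, 4, 6, 7, 8} — 6 values for 6 variables — and 7 appears only in Nate's list, so Nate = 7.
Hank and Omar between them cover only {1, 3} — a naked pair. Remove those values from Dave, Carol, Kira.
So 6 goes to Dave.

Dave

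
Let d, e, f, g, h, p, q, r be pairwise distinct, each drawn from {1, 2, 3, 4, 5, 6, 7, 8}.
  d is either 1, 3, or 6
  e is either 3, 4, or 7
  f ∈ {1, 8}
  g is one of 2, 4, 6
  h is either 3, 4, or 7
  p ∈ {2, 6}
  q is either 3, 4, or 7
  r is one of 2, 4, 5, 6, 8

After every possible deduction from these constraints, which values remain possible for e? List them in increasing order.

The 8 variables together cover exactly {1, 2, 3, 4, 5, 6, 7, 8} — 8 values for 8 variables — and 5 appears only in r's list, so r = 5.
The 7 still-open variables draw from only 7 values {1, 2, 3, 4, 6, 7, 8}, so each is used; only f can be 8, hence f = 8.
Among the 6 still-open variables, 1 fits only d (and all 6 values in {1, 2, 3, 4, 6, 7} must be used), so d = 1.
e, h, q between them cover only {3, 4, 7} — a naked triple. Remove those values from g.
No further eliminations apply; e can still be any of 3, 4, 7.

3, 4, 7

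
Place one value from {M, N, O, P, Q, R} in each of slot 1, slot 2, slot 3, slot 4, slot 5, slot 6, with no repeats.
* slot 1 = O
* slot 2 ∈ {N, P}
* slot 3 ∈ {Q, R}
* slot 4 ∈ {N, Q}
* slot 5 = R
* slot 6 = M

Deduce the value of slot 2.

slot 1's domain is down to {O}, so slot 1 = O.
That leaves slot 5 = R. So slot 3 can't be R.
slot 6's domain is down to {M}, so slot 6 = M.
slot 3 has just one choice, so slot 3 = Q. Remove Q from slot 4.
That leaves slot 4 = N. Strike N from slot 2.
So slot 2 = P.

P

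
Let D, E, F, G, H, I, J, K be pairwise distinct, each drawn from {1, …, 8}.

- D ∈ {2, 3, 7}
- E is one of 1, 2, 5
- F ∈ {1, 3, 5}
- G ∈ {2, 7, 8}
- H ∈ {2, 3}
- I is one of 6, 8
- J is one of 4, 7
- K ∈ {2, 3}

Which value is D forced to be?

7

Among the 8 variables, 4 fits only J (and all 8 values in {1, 2, 3, 4, 5, 6, 7, 8} must be used), so J = 4.
Among the 7 still-open variables, 6 fits only I (and all 7 values in {1, 2, 3, 5, 6, 7, 8} must be used), so I = 6.
The 6 still-open variables together cover exactly {1, 2, 3, 5, 7, 8} — 6 values for 6 variables — and 8 appears only in G's list, so G = 8.
Among the 5 still-open variables, 7 fits only D (and all 5 values in {1, 2, 3, 5, 7} must be used), so D = 7.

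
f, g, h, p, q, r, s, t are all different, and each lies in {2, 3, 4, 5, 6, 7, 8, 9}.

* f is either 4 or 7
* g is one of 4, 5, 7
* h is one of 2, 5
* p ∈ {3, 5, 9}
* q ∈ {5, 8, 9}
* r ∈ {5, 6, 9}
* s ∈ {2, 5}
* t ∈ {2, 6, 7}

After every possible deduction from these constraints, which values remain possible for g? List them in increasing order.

The 8 variables draw from only 8 values {2, 3, 4, 5, 6, 7, 8, 9}, so each is used; only p can be 3, hence p = 3.
The 7 still-open variables draw from only 7 values {2, 4, 5, 6, 7, 8, 9}, so each is used; only q can be 8, hence q = 8.
The 6 still-open variables together cover exactly {2, 4, 5, 6, 7, 9} — 6 values for 6 variables — and 9 appears only in r's list, so r = 9.
The 5 still-open variables together cover exactly {2, 4, 5, 6, 7} — 5 values for 5 variables — and 6 appears only in t's list, so t = 6.
h and s share exactly the 2 values {2, 5}; by pigeonhole those values go to them, so strike 2, 5 from g.
No further eliminations apply; g can still be any of 4, 7.

4, 7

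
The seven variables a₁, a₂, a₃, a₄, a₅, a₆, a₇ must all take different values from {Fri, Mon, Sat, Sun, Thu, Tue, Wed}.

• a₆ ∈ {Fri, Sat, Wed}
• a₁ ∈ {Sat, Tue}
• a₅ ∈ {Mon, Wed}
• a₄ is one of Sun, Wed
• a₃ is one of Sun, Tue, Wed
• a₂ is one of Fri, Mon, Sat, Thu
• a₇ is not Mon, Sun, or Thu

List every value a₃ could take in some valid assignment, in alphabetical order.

Sun, Tue, Wed

The 7 variables together cover exactly {Fri, Mon, Sat, Sun, Thu, Tue, Wed} — 7 values for 7 variables — and Thu appears only in a₂'s list, so a₂ = Thu.
The 6 still-open variables together cover exactly {Fri, Mon, Sat, Sun, Tue, Wed} — 6 values for 6 variables — and Mon appears only in a₅'s list, so a₅ = Mon.
No further eliminations apply; a₃ can still be any of Sun, Tue, Wed.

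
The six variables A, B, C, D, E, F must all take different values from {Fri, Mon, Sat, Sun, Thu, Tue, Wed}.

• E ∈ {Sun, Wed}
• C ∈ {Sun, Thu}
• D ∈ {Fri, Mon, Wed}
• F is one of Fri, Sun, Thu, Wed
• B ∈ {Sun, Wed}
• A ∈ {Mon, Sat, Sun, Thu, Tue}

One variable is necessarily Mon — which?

The 2 variables B and E are confined to {Sun, Wed}, which locks those values in; drop them from A, C, D, F.
That leaves C = Thu. So A, F can't be Thu.
F's domain is down to {Fri}, so F = Fri. So D can't be Fri.
So Mon goes to D.

D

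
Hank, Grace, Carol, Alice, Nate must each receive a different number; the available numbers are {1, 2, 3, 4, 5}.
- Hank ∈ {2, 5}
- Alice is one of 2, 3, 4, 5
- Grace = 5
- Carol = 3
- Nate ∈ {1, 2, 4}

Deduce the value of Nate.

Grace must be 5 (only option left). Strike 5 from Hank, Alice.
That leaves Carol = 3. Eliminate 3 elsewhere: Alice.
Hank must be 2 (only option left). Strike 2 from Alice, Nate.
Alice's domain is down to {4}, so Alice = 4. Strike 4 from Nate.
So Nate = 1.

1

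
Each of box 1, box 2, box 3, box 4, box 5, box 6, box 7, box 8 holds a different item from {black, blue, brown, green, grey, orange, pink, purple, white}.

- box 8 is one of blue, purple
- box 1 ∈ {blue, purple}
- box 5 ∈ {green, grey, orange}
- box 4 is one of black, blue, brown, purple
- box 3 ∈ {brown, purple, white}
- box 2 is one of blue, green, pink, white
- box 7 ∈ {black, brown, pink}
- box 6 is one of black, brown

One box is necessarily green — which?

box 1 and box 8 share exactly the 2 values {blue, purple}; by pigeonhole those values go to them, so strike blue, purple from box 2, box 3, box 4.
box 4 and box 6 share exactly the 2 values {black, brown}; by pigeonhole those values go to them, so strike black, brown from box 3, box 7.
box 3's domain is down to {white}, so box 3 = white. So box 2 can't be white.
box 7's domain is down to {pink}, so box 7 = pink. Remove pink from box 2.
So green goes to box 2.

box 2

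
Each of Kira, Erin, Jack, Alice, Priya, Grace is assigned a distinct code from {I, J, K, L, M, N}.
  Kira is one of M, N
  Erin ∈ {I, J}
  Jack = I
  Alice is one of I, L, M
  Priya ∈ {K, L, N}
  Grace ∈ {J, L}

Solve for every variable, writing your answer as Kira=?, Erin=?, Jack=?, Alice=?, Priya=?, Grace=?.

Kira=N, Erin=J, Jack=I, Alice=M, Priya=K, Grace=L

Jack's domain is down to {I}, so Jack = I. Strike I from Erin, Alice.
Erin's domain is down to {J}, so Erin = J. Eliminate J elsewhere: Grace.
Grace must be L (only option left). So Alice, Priya can't be L.
Alice has just one choice, so Alice = M. Strike M from Kira.
That leaves Kira = N. Eliminate N elsewhere: Priya.
Priya's domain is down to {K}, so Priya = K.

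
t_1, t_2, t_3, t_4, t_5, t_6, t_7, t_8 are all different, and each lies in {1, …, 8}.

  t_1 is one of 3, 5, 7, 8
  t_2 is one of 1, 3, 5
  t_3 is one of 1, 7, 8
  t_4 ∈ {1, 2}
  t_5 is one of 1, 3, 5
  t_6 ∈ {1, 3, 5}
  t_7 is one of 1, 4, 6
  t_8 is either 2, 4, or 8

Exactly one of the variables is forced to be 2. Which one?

t_4

The 8 variables draw from only 8 values {1, 2, 3, 4, 5, 6, 7, 8}, so each is used; only t_7 can be 6, hence t_7 = 6.
The 7 still-open variables together cover exactly {1, 2, 3, 4, 5, 7, 8} — 7 values for 7 variables — and 4 appears only in t_8's list, so t_8 = 4.
Among the 6 still-open variables, 2 fits only t_4 (and all 6 values in {1, 2, 3, 5, 7, 8} must be used), so t_4 = 2.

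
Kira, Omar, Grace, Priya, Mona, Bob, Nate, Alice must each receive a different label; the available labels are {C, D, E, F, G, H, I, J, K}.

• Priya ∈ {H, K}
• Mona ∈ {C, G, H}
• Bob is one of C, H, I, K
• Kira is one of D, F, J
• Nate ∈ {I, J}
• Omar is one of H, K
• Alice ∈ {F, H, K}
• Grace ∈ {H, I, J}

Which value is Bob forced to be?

C

The 8 variables together cover exactly {C, D, F, G, H, I, J, K} — 8 values for 8 variables — and D appears only in Kira's list, so Kira = D.
Among the 7 still-open variables, F fits only Alice (and all 7 values in {C, F, G, H, I, J, K} must be used), so Alice = F.
The 6 still-open variables draw from only 6 values {C, G, H, I, J, K}, so each is used; only Mona can be G, hence Mona = G.
Among the 5 still-open variables, C fits only Bob (and all 5 values in {C, H, I, J, K} must be used), so Bob = C.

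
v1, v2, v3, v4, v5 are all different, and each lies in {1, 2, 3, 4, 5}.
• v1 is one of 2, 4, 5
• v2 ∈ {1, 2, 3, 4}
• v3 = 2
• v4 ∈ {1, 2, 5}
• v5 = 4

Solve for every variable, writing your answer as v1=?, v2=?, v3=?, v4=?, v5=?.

v1=5, v2=3, v3=2, v4=1, v5=4

v3 must be 2 (only option left). Remove 2 from v1, v2, v4.
v5's domain is down to {4}, so v5 = 4. Strike 4 from v1, v2.
v1 has just one choice, so v1 = 5. Eliminate 5 elsewhere: v4.
That leaves v4 = 1. Eliminate 1 elsewhere: v2.
That leaves v2 = 3.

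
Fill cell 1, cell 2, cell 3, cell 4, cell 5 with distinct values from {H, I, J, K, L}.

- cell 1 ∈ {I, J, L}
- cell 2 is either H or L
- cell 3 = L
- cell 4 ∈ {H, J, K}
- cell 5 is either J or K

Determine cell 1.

I

cell 3 must be L (only option left). So cell 1, cell 2 can't be L.
cell 2's domain is down to {H}, so cell 2 = H. Strike H from cell 4.
Among the 3 still-open variables, I fits only cell 1 (and all 3 values in {I, J, K} must be used), so cell 1 = I.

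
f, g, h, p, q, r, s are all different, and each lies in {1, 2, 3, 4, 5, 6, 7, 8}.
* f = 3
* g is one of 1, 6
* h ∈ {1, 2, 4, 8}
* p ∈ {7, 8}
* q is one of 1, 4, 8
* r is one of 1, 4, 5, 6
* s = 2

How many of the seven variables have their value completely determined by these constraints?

f must be 3 (only option left).
s must be 2 (only option left). Eliminate 2 elsewhere: h.
Determined: f=3, s=2. The other variables each still have more than one consistent value. That makes 2.

2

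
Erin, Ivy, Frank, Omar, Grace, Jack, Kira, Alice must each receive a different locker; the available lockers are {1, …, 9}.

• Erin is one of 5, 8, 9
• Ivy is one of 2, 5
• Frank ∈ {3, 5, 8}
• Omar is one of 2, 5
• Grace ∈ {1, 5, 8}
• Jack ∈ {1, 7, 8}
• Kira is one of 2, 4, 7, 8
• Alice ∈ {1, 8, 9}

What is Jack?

7

The 8 variables draw from only 8 values {1, 2, 3, 4, 5, 7, 8, 9}, so each is used; only Frank can be 3, hence Frank = 3.
The 7 still-open variables together cover exactly {1, 2, 4, 5, 7, 8, 9} — 7 values for 7 variables — and 4 appears only in Kira's list, so Kira = 4.
The 6 still-open variables draw from only 6 values {1, 2, 5, 7, 8, 9}, so each is used; only Jack can be 7, hence Jack = 7.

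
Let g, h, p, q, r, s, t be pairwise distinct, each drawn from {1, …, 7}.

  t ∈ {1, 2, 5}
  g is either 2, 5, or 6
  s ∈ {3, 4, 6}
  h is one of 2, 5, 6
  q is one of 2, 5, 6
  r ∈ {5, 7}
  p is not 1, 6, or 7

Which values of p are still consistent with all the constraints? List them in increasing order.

3, 4

The 7 variables together cover exactly {1, 2, 3, 4, 5, 6, 7} — 7 values for 7 variables — and 1 appears only in t's list, so t = 1.
Among the 6 still-open variables, 7 fits only r (and all 6 values in {2, 3, 4, 5, 6, 7} must be used), so r = 7.
The 3 variables g, h, q are confined to {2, 5, 6}, which locks those values in; drop them from p, s.
No further eliminations apply; p can still be any of 3, 4.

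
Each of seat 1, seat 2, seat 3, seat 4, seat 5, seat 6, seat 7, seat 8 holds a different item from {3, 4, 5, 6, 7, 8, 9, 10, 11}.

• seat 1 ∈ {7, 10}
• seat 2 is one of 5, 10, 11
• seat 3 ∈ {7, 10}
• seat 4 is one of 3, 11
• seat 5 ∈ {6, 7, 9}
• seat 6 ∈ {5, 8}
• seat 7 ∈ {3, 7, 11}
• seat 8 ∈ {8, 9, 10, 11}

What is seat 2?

The 8 variables draw from only 8 values {3, 5, 6, 7, 8, 9, 10, 11}, so each is used; only seat 5 can be 6, hence seat 5 = 6.
The 7 still-open variables together cover exactly {3, 5, 7, 8, 9, 10, 11} — 7 values for 7 variables — and 9 appears only in seat 8's list, so seat 8 = 9.
The 6 still-open variables together cover exactly {3, 5, 7, 8, 10, 11} — 6 values for 6 variables — and 8 appears only in seat 6's list, so seat 6 = 8.
The 5 still-open variables draw from only 5 values {3, 5, 7, 10, 11}, so each is used; only seat 2 can be 5, hence seat 2 = 5.

5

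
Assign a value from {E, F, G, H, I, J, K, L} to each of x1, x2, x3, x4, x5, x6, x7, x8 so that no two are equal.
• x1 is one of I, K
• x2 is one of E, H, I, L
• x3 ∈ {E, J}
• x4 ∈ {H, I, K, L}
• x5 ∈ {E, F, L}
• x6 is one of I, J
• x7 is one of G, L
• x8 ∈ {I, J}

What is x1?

The 8 variables draw from only 8 values {E, F, G, H, I, J, K, L}, so each is used; only x5 can be F, hence x5 = F.
Among the 7 still-open variables, G fits only x7 (and all 7 values in {E, G, H, I, J, K, L} must be used), so x7 = G.
The 2 variables x6 and x8 are confined to {I, J}, which locks those values in; drop them from x1, x2, x3, x4.
So x1 = K.

K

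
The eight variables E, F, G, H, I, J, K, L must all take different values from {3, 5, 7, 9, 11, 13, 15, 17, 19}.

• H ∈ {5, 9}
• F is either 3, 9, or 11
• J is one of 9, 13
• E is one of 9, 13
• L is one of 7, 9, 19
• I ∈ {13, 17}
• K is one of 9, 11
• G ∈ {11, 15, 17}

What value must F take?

3

E and J between them cover only {9, 13} — a naked pair. Remove those values from F, H, I, K, L.
H's domain is down to {5}, so H = 5.
I's domain is down to {17}, so I = 17. Strike 17 from G.
K has just one choice, so K = 11. Remove 11 from F, G.
So F = 3.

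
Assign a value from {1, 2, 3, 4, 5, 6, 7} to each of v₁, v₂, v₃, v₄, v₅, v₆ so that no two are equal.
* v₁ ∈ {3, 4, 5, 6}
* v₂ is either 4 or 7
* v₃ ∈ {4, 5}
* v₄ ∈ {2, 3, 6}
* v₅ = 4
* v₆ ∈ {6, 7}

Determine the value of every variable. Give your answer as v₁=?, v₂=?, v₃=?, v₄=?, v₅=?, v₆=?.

v₁=3, v₂=7, v₃=5, v₄=2, v₅=4, v₆=6

v₅ must be 4 (only option left). Remove 4 from v₁, v₂, v₃.
v₂'s domain is down to {7}, so v₂ = 7. Remove 7 from v₆.
That leaves v₃ = 5. Remove 5 from v₁.
v₆ must be 6 (only option left). So v₁, v₄ can't be 6.
That leaves v₁ = 3. So v₄ can't be 3.
That leaves v₄ = 2.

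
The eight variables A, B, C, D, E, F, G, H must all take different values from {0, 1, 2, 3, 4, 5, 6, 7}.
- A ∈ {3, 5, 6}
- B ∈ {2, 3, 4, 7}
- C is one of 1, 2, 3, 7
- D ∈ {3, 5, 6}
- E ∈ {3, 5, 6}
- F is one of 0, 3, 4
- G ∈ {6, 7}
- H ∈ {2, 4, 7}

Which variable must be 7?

Among the 8 variables, 0 fits only F (and all 8 values in {0, 1, 2, 3, 4, 5, 6, 7} must be used), so F = 0.
The 7 still-open variables together cover exactly {1, 2, 3, 4, 5, 6, 7} — 7 values for 7 variables — and 1 appears only in C's list, so C = 1.
The 3 variables A, D, E are confined to {3, 5, 6}, which locks those values in; drop them from B, G.
So 7 goes to G.

G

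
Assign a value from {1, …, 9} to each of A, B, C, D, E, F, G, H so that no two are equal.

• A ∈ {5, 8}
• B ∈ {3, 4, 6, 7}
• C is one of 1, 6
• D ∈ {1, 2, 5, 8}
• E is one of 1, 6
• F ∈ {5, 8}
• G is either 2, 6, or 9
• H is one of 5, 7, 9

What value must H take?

A and F share exactly the 2 values {5, 8}; by pigeonhole those values go to them, so strike 5, 8 from D, H.
C and E between them cover only {1, 6} — a naked pair. Remove those values from B, D, G.
D must be 2 (only option left). Strike 2 from G.
G's domain is down to {9}, so G = 9. Eliminate 9 elsewhere: H.
So H = 7.

7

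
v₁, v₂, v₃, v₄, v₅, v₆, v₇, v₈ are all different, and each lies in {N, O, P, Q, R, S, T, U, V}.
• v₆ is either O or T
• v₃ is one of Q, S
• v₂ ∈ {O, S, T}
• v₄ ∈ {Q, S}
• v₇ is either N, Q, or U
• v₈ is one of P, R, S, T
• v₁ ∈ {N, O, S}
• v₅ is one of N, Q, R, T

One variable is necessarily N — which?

The 8 variables together cover exactly {N, O, P, Q, R, S, T, U} — 8 values for 8 variables — and P appears only in v₈'s list, so v₈ = P.
The 7 still-open variables draw from only 7 values {N, O, Q, R, S, T, U}, so each is used; only v₅ can be R, hence v₅ = R.
Among the 6 still-open variables, U fits only v₇ (and all 6 values in {N, O, Q, S, T, U} must be used), so v₇ = U.
The 5 still-open variables together cover exactly {N, O, Q, S, T} — 5 values for 5 variables — and N appears only in v₁'s list, so v₁ = N.

v₁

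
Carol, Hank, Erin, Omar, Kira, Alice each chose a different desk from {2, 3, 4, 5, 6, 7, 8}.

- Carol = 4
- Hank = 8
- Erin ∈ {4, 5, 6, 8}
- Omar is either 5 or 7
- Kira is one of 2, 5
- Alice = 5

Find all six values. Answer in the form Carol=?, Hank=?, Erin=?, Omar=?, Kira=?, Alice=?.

Carol=4, Hank=8, Erin=6, Omar=7, Kira=2, Alice=5

Carol has just one choice, so Carol = 4. Remove 4 from Erin.
Hank's domain is down to {8}, so Hank = 8. Remove 8 from Erin.
Alice has just one choice, so Alice = 5. Eliminate 5 elsewhere: Erin, Omar, Kira.
Erin must be 6 (only option left).
Omar has just one choice, so Omar = 7.
Kira's domain is down to {2}, so Kira = 2.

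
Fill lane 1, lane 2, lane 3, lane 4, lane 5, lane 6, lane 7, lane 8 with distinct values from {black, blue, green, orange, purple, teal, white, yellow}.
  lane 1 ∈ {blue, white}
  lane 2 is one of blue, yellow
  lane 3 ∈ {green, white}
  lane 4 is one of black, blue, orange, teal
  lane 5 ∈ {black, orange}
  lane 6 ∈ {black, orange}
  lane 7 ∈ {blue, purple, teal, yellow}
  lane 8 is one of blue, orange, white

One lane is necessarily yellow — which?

The 8 variables together cover exactly {black, blue, green, orange, purple, teal, white, yellow} — 8 values for 8 variables — and green appears only in lane 3's list, so lane 3 = green.
The 7 still-open variables draw from only 7 values {black, blue, orange, purple, teal, white, yellow}, so each is used; only lane 7 can be purple, hence lane 7 = purple.
Among the 6 still-open variables, teal fits only lane 4 (and all 6 values in {black, blue, orange, teal, white, yellow} must be used), so lane 4 = teal.
The 5 still-open variables draw from only 5 values {black, blue, orange, white, yellow}, so each is used; only lane 2 can be yellow, hence lane 2 = yellow.

lane 2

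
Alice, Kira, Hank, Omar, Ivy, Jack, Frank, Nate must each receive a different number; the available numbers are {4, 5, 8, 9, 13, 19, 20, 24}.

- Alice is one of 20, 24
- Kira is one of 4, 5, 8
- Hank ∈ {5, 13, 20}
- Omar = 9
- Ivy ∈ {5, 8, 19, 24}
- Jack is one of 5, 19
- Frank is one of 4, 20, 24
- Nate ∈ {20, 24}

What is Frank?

4

Omar's domain is down to {9}, so Omar = 9.
The 7 still-open variables together cover exactly {4, 5, 8, 13, 19, 20, 24} — 7 values for 7 variables — and 13 appears only in Hank's list, so Hank = 13.
Alice and Nate share exactly the 2 values {20, 24}; by pigeonhole those values go to them, so strike 20, 24 from Ivy, Frank.
So Frank = 4.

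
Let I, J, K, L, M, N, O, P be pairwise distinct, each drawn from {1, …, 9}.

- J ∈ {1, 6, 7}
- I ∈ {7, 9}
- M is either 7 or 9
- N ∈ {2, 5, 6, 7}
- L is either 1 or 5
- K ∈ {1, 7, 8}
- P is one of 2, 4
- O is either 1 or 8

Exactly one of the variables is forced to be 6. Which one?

J

Among the 8 variables, 4 fits only P (and all 8 values in {1, 2, 4, 5, 6, 7, 8, 9} must be used), so P = 4.
Among the 7 still-open variables, 2 fits only N (and all 7 values in {1, 2, 5, 6, 7, 8, 9} must be used), so N = 2.
The 6 still-open variables together cover exactly {1, 5, 6, 7, 8, 9} — 6 values for 6 variables — and 5 appears only in L's list, so L = 5.
Among the 5 still-open variables, 6 fits only J (and all 5 values in {1, 6, 7, 8, 9} must be used), so J = 6.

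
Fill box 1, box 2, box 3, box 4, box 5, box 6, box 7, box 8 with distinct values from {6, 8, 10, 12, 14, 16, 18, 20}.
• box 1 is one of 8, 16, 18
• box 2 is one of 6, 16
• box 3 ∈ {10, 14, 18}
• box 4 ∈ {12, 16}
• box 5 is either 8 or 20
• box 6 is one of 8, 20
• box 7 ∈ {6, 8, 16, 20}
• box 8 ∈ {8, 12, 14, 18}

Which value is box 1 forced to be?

The 8 variables together cover exactly {6, 8, 10, 12, 14, 16, 18, 20} — 8 values for 8 variables — and 10 appears only in box 3's list, so box 3 = 10.
Among the 7 still-open variables, 14 fits only box 8 (and all 7 values in {6, 8, 12, 14, 16, 18, 20} must be used), so box 8 = 14.
The 6 still-open variables together cover exactly {6, 8, 12, 16, 18, 20} — 6 values for 6 variables — and 12 appears only in box 4's list, so box 4 = 12.
The 5 still-open variables draw from only 5 values {6, 8, 16, 18, 20}, so each is used; only box 1 can be 18, hence box 1 = 18.

18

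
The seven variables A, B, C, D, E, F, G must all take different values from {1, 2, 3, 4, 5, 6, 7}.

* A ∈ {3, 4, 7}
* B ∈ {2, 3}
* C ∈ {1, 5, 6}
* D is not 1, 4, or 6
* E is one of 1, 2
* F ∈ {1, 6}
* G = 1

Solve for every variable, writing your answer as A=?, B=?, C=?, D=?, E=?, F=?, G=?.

A=4, B=3, C=5, D=7, E=2, F=6, G=1

G has just one choice, so G = 1. Remove 1 from C, E, F.
E has just one choice, so E = 2. Strike 2 from B, D.
That leaves F = 6. Strike 6 from C.
B's domain is down to {3}, so B = 3. So A, D can't be 3.
C's domain is down to {5}, so C = 5. So D can't be 5.
That leaves D = 7. Remove 7 from A.
A must be 4 (only option left).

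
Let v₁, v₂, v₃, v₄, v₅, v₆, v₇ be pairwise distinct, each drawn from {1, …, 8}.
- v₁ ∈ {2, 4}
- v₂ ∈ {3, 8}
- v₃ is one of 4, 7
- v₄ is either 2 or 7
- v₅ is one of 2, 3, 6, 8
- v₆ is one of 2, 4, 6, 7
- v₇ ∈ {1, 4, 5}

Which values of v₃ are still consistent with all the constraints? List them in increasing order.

4, 7

v₁, v₃, v₄ share exactly the 3 values {2, 4, 7}; by pigeonhole those values go to them, so strike 2, 4, 7 from v₅, v₆, v₇.
That leaves v₆ = 6. So v₅ can't be 6.
No further eliminations apply; v₃ can still be any of 4, 7.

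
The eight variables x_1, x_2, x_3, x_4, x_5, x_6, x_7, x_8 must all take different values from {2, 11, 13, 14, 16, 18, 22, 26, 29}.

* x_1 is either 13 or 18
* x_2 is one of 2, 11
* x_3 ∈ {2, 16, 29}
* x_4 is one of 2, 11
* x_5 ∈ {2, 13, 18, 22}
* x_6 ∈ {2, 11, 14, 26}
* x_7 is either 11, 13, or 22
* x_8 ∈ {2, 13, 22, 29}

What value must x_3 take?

The 2 variables x_2 and x_4 are confined to {2, 11}, which locks those values in; drop them from x_3, x_5, x_6, x_7, x_8.
x_1, x_5, x_7 share exactly the 3 values {13, 18, 22}; by pigeonhole those values go to them, so strike 13, 18, 22 from x_8.
That leaves x_8 = 29. So x_3 can't be 29.
So x_3 = 16.

16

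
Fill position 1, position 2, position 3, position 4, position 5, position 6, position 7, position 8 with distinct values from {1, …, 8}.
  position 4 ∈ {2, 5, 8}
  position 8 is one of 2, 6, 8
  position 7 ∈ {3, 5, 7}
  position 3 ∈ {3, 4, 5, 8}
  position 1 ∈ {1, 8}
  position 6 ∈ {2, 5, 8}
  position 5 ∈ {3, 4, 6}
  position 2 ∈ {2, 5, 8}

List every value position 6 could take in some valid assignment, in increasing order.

2, 5, 8

The 8 variables together cover exactly {1, 2, 3, 4, 5, 6, 7, 8} — 8 values for 8 variables — and 1 appears only in position 1's list, so position 1 = 1.
The 7 still-open variables draw from only 7 values {2, 3, 4, 5, 6, 7, 8}, so each is used; only position 7 can be 7, hence position 7 = 7.
position 2, position 4, position 6 share exactly the 3 values {2, 5, 8}; by pigeonhole those values go to them, so strike 2, 5, 8 from position 3, position 8.
position 8 has just one choice, so position 8 = 6. Strike 6 from position 5.
No further eliminations apply; position 6 can still be any of 2, 5, 8.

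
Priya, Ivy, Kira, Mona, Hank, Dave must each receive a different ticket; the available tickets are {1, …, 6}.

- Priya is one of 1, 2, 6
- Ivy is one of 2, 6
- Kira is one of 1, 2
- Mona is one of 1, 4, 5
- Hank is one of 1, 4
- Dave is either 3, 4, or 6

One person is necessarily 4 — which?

The 6 variables draw from only 6 values {1, 2, 3, 4, 5, 6}, so each is used; only Dave can be 3, hence Dave = 3.
Among the 5 still-open variables, 5 fits only Mona (and all 5 values in {1, 2, 4, 5, 6} must be used), so Mona = 5.
The 4 still-open variables together cover exactly {1, 2, 4, 6} — 4 values for 4 variables — and 4 appears only in Hank's list, so Hank = 4.

Hank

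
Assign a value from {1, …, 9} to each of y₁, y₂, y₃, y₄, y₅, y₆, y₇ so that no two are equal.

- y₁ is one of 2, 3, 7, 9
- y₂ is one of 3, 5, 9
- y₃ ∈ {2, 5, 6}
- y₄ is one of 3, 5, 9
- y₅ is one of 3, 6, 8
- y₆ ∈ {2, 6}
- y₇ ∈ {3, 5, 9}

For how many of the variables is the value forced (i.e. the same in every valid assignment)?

Among the 7 variables, 7 fits only y₁ (and all 7 values in {2, 3, 5, 6, 7, 8, 9} must be used), so y₁ = 7.
The 6 still-open variables draw from only 6 values {2, 3, 5, 6, 8, 9}, so each is used; only y₅ can be 8, hence y₅ = 8.
The 3 variables y₂, y₄, y₇ are confined to {3, 5, 9}, which locks those values in; drop them from y₃.
Determined: y₁=7, y₅=8. The other variables each still have more than one consistent value. That makes 2.

2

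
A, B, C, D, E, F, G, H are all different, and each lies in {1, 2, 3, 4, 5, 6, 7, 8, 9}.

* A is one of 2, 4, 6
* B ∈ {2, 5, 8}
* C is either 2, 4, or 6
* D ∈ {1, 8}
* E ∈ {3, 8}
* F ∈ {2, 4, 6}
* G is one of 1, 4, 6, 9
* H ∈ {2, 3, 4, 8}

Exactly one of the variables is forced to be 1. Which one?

The 8 variables draw from only 8 values {1, 2, 3, 4, 5, 6, 8, 9}, so each is used; only B can be 5, hence B = 5.
The 7 still-open variables together cover exactly {1, 2, 3, 4, 6, 8, 9} — 7 values for 7 variables — and 9 appears only in G's list, so G = 9.
The 6 still-open variables together cover exactly {1, 2, 3, 4, 6, 8} — 6 values for 6 variables — and 1 appears only in D's list, so D = 1.

D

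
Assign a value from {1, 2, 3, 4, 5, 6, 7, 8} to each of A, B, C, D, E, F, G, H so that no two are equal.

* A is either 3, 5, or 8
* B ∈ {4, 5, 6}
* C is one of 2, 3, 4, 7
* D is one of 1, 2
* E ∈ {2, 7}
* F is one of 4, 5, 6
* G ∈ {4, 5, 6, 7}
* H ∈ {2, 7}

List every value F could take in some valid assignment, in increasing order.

4, 5, 6

The 8 variables together cover exactly {1, 2, 3, 4, 5, 6, 7, 8} — 8 values for 8 variables — and 1 appears only in D's list, so D = 1.
Among the 7 still-open variables, 8 fits only A (and all 7 values in {2, 3, 4, 5, 6, 7, 8} must be used), so A = 8.
The 6 still-open variables together cover exactly {2, 3, 4, 5, 6, 7} — 6 values for 6 variables — and 3 appears only in C's list, so C = 3.
The 2 variables E and H are confined to {2, 7}, which locks those values in; drop them from G.
No further eliminations apply; F can still be any of 4, 5, 6.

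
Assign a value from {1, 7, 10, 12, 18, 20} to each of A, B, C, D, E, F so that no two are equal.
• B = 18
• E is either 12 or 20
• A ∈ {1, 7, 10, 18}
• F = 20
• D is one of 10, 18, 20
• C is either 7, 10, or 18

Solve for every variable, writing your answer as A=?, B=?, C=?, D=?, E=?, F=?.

B must be 18 (only option left). Strike 18 from A, C, D.
F has just one choice, so F = 20. So D, E can't be 20.
That leaves D = 10. So A, C can't be 10.
E must be 12 (only option left).
C has just one choice, so C = 7. Strike 7 from A.
A must be 1 (only option left).

A=1, B=18, C=7, D=10, E=12, F=20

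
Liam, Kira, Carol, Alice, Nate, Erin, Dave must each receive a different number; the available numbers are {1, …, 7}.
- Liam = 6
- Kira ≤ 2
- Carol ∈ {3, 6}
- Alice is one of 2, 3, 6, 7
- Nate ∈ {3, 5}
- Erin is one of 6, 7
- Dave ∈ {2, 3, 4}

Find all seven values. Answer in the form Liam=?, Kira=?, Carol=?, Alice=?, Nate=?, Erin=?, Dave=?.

Liam=6, Kira=1, Carol=3, Alice=2, Nate=5, Erin=7, Dave=4

Liam has just one choice, so Liam = 6. Strike 6 from Carol, Alice, Erin.
Carol's domain is down to {3}, so Carol = 3. Remove 3 from Alice, Nate, Dave.
Nate must be 5 (only option left).
Erin must be 7 (only option left). Eliminate 7 elsewhere: Alice.
Alice must be 2 (only option left). Remove 2 from Kira, Dave.
That leaves Dave = 4.
Kira must be 1 (only option left).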